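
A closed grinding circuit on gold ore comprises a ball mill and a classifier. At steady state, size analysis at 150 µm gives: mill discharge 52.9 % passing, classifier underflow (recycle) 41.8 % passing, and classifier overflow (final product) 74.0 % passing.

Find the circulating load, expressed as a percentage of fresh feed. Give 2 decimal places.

CL = 190.09 %

Two-product formula at 150 µm:
(1+r)d = ru + o → r = (o−d)/(d−u)
r = (74.0 − 52.9)/(52.9 − 41.8) = 21.1/11.1 = 1.9009
CL = 100·r = 190.09 %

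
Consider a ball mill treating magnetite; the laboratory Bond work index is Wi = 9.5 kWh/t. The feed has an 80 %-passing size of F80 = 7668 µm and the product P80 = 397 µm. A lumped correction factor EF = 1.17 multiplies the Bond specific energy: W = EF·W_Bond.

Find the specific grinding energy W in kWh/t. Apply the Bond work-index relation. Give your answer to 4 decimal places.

W_Bond = 10·Wi·(1/√P₈₀ − 1/√F₈₀)
1/√397 = 0.050189;  1/√7668 = 0.011420
W = 10·9.5·(0.050189 − 0.011420) = 3.6830 kWh/t
Corrected W = EF·W_Bond = 1.17·3.6830 = 4.3091 kWh/t

W = 4.3091 kWh/t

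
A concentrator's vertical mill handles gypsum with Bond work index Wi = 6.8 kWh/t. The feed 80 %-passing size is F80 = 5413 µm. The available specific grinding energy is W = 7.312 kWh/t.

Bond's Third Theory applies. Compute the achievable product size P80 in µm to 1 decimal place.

P80 = 68.2 µm

Bond: W = 10·Wi·(1/√P80 − 1/√F80)
⇒ 1/√P80 = W/(10·Wi) + 1/√F80
  = 7.3120/(10·6.8) + 1/√5413 = 0.107529 + 0.013592 = 0.121121
P80 = (1/0.121121)² = 8.2562² = 68.16 µm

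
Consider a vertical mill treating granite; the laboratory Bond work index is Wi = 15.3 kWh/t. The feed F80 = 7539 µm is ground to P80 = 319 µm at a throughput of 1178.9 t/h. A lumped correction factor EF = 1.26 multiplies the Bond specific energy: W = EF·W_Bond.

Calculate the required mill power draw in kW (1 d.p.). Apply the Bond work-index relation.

P = 10107.1 kW

W = 10·Wi·[P80^(−½) − F80^(−½)]
W = 10·15.3·(1/√319 − 1/√7539) = 10·15.3·(0.044472) = 6.8042 kWh/t
Corrected W = EF·W_Bond = 1.26·6.8042 = 8.5733 kWh/t
P_mill = W·ṁ = 8.5733·1178.9 = 10107.1 kW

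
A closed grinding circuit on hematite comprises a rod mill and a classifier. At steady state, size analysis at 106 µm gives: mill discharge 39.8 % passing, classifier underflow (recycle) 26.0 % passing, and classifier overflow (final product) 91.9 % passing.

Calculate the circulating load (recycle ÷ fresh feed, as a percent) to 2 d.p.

CL = 377.54 %

Classifier node, passing 106 µm:
Fd + Rd = Ru + Fo ⇒ R/F = (o−d)/(d−u)
r = (91.9 − 39.8)/(39.8 − 26.0) = 52.1/13.8 = 3.7754
CL = 100·r = 377.54 %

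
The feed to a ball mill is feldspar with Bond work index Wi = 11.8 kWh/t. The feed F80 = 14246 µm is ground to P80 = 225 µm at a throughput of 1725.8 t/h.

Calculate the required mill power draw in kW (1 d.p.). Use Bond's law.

P = 11870.1 kW

Bond: W = 10·Wi·(1/√P80 − 1/√F80)
W = 10·11.8·(1/√225 − 1/√14246) = 10·11.8·(0.058288) = 6.8780 kWh/t
Mill draw = 6.8780 × 1725.8 = 11870.1 kW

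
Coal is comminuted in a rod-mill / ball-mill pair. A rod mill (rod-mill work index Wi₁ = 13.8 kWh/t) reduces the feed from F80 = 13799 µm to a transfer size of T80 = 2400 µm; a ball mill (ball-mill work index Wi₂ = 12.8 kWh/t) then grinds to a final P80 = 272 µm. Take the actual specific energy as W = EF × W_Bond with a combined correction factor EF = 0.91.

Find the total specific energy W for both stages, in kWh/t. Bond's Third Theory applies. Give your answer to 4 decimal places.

Bond:  W = 10 Wi (1/√P − 1/√F)
Stage 1 (13799→2400 µm, Wi₁=13.8): W₁ = 10·13.8·(0.020412 − 0.008513) = 1.6421 kWh/t
Stage 2 (2400→272 µm, Wi₂=12.8): W₂ = 10·12.8·(0.060634 − 0.020412) = 5.1484 kWh/t
W = W₁ + W₂ = 1.6421 + 5.1484 = 6.7905 kWh/t
With EF = 0.91: W = 6.7905·0.91 = 6.1793 kWh/t

W = 6.1793 kWh/t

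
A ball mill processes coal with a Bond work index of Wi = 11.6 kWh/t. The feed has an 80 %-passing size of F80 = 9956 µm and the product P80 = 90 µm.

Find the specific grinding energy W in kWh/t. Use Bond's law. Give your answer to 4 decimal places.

W = 10 Wi (P80^-0.5 − F80^-0.5)
1/√90 = 0.105409;  1/√9956 = 0.010022
W = 10·11.6·(0.105409 − 0.010022) = 11.0649 kWh/t

W = 11.0649 kWh/t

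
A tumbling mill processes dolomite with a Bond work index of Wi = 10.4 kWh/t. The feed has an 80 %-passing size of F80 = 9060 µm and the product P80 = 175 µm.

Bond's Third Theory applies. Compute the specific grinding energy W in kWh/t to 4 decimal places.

W_Bond = 10·Wi·(1/√P₈₀ − 1/√F₈₀)
1/√175 = 0.075593;  1/√9060 = 0.010506
W = 10·10.4·(0.075593 − 0.010506) = 6.7690 kWh/t

W = 6.7690 kWh/t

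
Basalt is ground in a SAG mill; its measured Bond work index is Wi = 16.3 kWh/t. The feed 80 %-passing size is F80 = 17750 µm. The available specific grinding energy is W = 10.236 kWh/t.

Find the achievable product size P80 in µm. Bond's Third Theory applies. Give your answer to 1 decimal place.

P80 = 202.3 µm

W_Bond = 10·Wi·(1/√P₈₀ − 1/√F₈₀)
⇒ 1/√P80 = W/(10·Wi) + 1/√F80
  = 10.2360/(10·16.3) + 1/√17750 = 0.062798 + 0.007506 = 0.070303
P80 = (1/0.070303)² = 14.2241² = 202.32 µm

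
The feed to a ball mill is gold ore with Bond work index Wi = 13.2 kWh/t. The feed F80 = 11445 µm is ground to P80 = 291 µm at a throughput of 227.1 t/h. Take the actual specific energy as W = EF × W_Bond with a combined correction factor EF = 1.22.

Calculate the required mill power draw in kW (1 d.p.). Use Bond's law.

W = 10 Wi / √P80 − 10 Wi / √F80
W = 10·13.2·(1/√291 − 1/√11445) = 10·13.2·(0.049274) = 6.5041 kWh/t
Apply correction: 6.5041 × 1.22 = 7.9350 kWh/t
Mill draw = 7.9350 × 227.1 = 1802.0 kW

P = 1802.0 kW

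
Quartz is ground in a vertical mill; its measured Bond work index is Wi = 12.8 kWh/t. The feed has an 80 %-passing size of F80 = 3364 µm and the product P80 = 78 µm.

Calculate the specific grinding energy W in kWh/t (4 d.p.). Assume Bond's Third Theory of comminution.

W = 12.2862 kWh/t

W = 10 Wi / √P80 − 10 Wi / √F80
1/√78 = 0.113228;  1/√3364 = 0.017241
W = 10·12.8·(0.113228 − 0.017241) = 12.2862 kWh/t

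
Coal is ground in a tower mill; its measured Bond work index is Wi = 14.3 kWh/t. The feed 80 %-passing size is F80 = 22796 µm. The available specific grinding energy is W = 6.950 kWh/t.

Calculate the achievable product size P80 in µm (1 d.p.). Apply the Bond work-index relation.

P80 = 327.9 µm

W = 10·Wi·(P80^(-½) − F80^(-½))
P80^-0.5 = F80^-0.5 + W/(10 Wi)
  = 6.9500/(10·14.3) + 1/√22796 = 0.048601 + 0.006623 = 0.055225
P80 = (1/0.055225)² = 18.1079² = 327.89 µm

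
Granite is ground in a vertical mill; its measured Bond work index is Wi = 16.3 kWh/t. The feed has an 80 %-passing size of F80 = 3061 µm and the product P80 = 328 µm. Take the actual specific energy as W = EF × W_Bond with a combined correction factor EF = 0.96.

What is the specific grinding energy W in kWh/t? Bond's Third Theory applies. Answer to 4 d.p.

W = 5.8119 kWh/t

W = 10 Wi (P80^-0.5 − F80^-0.5)
1/√328 = 0.055216;  1/√3061 = 0.018075
W = 10·16.3·(0.055216 − 0.018075) = 6.0540 kWh/t
Corrected W = EF·W_Bond = 0.96·6.0540 = 5.8119 kWh/t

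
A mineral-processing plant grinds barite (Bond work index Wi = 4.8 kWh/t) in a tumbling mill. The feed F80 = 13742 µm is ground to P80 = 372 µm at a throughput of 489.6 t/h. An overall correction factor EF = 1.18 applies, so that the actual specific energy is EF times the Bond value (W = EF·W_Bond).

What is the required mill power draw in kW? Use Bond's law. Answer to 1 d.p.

W = 10 Wi (1/√P80 − 1/√F80)  [Bond]
W = 10·4.8·(1/√372 − 1/√13742) = 10·4.8·(0.043317) = 2.0792 kWh/t
Apply correction: 2.0792 × 1.18 = 2.4535 kWh/t
P_mill = W·ṁ = 2.4535·489.6 = 1201.2 kW

P = 1201.2 kW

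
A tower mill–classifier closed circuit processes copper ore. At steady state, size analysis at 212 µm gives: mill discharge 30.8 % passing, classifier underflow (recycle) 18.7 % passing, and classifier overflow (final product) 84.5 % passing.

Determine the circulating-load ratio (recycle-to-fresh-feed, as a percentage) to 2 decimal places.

Mass balance on the −212 µm fraction:
d + r·d = r·u + o → r(d−u) = o−d
r = (84.5 − 30.8)/(30.8 − 18.7) = 53.7/12.1 = 4.4380
CL = 100·r = 443.80 %

CL = 443.80 %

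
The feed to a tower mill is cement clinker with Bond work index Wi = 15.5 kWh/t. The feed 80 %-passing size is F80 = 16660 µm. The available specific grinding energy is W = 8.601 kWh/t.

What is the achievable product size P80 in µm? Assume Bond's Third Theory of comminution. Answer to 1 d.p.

W = 10 Wi / √P80 − 10 Wi / √F80
⇒ 1/√P80 = W/(10·Wi) + 1/√F80
  = 8.6010/(10·15.5) + 1/√16660 = 0.055490 + 0.007748 = 0.063238
P80 = (1/0.063238)² = 15.8133² = 250.06 µm

P80 = 250.1 µm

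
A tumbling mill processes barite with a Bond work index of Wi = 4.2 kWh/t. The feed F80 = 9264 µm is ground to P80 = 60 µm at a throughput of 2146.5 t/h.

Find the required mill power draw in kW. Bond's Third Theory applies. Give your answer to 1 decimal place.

P = 10702.0 kW

W = 10·Wi·(P80^(-½) − F80^(-½))
W = 10·4.2·(1/√60 − 1/√9264) = 10·4.2·(0.118710) = 4.9858 kWh/t
P = W·T = 4.9858·2146.5 = 10702.0 kW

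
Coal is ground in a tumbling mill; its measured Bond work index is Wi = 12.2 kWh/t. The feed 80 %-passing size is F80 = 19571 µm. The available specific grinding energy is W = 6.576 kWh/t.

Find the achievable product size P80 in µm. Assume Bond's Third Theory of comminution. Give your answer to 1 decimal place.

W = 10 Wi (1/√P80 − 1/√F80)  [Bond]
P80^(−½) = W/(10 Wi) + F80^(−½)
  = 6.5760/(10·12.2) + 1/√19571 = 0.053902 + 0.007148 = 0.061050
P80 = (1/0.061050)² = 16.3801² = 268.31 µm

P80 = 268.3 µm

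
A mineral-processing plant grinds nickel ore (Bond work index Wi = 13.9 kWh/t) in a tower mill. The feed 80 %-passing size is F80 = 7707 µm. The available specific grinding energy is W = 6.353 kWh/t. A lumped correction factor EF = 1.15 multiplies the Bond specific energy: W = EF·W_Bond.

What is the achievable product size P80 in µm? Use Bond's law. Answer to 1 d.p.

W = 10 Wi (1/√P80 − 1/√F80)  [Bond]
W_Bond = W / EF = 6.353 / 1.15 = 5.5243 kWh/t
1/√P80 = 1/√F80 + W_Bond/(10·Wi)
  = 5.5243/(10·13.9) + 1/√7707 = 0.039744 + 0.011391 = 0.051134
P80 = (1/0.051134)² = 19.5563² = 382.45 µm

P80 = 382.4 µm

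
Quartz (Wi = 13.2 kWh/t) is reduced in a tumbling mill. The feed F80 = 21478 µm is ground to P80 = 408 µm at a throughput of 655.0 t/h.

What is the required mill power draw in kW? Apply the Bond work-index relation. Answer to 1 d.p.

P = 3690.5 kW

Bond: W = 10·Wi·(1/√P80 − 1/√F80)
W = 10·13.2·(1/√408 − 1/√21478) = 10·13.2·(0.042684) = 5.6343 kWh/t
Mill draw = 5.6343 × 655.0 = 3690.5 kW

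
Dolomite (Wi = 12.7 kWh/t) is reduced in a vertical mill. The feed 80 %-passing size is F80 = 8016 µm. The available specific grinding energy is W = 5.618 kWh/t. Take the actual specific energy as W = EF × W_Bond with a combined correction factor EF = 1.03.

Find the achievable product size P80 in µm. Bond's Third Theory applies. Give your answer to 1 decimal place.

P80 = 341.5 µm

W_Bond = 10·Wi·(1/√P₈₀ − 1/√F₈₀)
W_Bond = W / EF = 5.618 / 1.03 = 5.4544 kWh/t
P80^-0.5 = F80^-0.5 + W_Bond/(10 Wi)
  = 5.4544/(10·12.7) + 1/√8016 = 0.042948 + 0.011169 = 0.054117
P80 = (1/0.054117)² = 18.4785² = 341.45 µm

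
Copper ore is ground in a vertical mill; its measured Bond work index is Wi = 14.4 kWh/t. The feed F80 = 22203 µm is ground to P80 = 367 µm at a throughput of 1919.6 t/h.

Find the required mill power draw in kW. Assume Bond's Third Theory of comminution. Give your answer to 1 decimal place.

P = 12574.0 kW

W = 10 Wi (P80^-0.5 − F80^-0.5)
W = 10·14.4·(1/√367 − 1/√22203) = 10·14.4·(0.045488) = 6.5503 kWh/t
Power = W × throughput = 6.5503 kWh/t × 1919.6 t/h = 12574.0 kW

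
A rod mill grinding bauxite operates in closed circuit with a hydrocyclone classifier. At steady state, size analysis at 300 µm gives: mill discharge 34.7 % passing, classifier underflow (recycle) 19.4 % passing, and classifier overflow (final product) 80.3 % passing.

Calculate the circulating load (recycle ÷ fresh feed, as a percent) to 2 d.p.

CL = 298.04 %

Mass balance on the −300 µm fraction:
(1+r)·d = r·u + o ⇒ r = (o−d)/(d−u)
r = (80.3 − 34.7)/(34.7 − 19.4) = 45.6/15.3 = 2.9804
CL = 100·r = 298.04 %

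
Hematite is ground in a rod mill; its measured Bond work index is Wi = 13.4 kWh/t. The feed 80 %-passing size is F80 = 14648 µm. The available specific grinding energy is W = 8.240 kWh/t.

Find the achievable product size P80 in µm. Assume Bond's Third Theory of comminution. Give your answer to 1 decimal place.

P80 = 205.5 µm

W = 10 Wi (P80^-0.5 − F80^-0.5)
1/√P80 = 1/√F80 + W/(10·Wi)
  = 8.2400/(10·13.4) + 1/√14648 = 0.061493 + 0.008262 = 0.069755
P80 = (1/0.069755)² = 14.3359² = 205.52 µm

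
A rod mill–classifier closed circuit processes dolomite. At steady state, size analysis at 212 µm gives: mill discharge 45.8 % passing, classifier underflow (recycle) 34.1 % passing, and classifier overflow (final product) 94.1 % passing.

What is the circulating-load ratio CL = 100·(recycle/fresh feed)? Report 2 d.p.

Let r = R/F. Size balance at 212 µm:
(1+r)·d = r·u + o ⇒ r = (o−d)/(d−u)
r = (94.1 − 45.8)/(45.8 − 34.1) = 48.3/11.7 = 4.1282
CL = 100·r = 412.82 %

CL = 412.82 %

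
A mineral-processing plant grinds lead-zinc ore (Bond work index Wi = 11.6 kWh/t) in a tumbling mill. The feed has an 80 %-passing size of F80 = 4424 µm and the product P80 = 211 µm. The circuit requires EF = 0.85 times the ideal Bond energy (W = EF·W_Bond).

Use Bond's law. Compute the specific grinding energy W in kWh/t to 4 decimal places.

W = 5.3055 kWh/t

W = 10·Wi·(P80^(-½) − F80^(-½))
1/√211 = 0.068843;  1/√4424 = 0.015035
W = 10·11.6·(0.068843 − 0.015035) = 6.2418 kWh/t
With EF = 0.85: W = 6.2418·0.85 = 5.3055 kWh/t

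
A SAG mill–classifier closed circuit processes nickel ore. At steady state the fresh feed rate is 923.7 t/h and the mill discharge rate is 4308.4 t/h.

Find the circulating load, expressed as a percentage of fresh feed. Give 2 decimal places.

CL = 366.43 %

Steady state: M = F + R.
R = M − F = 4308.4 − 923.7 = 3384.7 t/h
CL = 100·R/F = 100·3384.7/923.7 = 366.43 %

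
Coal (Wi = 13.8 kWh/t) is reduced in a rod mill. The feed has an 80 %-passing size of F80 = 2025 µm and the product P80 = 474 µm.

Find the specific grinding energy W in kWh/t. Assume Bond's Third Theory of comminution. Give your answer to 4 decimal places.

W = 3.2719 kWh/t

W_Bond = 10·Wi·(1/√P₈₀ − 1/√F₈₀)
1/√474 = 0.045932;  1/√2025 = 0.022222
W = 10·13.8·(0.045932 − 0.022222) = 3.2719 kWh/t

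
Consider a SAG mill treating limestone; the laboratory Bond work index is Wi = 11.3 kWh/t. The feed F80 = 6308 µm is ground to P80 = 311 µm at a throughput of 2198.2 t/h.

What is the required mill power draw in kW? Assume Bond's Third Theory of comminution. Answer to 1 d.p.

W = 10 Wi (P80^-0.5 − F80^-0.5)
W = 10·11.3·(1/√311 − 1/√6308) = 10·11.3·(0.044114) = 4.9849 kWh/t
Power = W × throughput = 4.9849 kWh/t × 2198.2 t/h = 10957.8 kW

P = 10957.8 kW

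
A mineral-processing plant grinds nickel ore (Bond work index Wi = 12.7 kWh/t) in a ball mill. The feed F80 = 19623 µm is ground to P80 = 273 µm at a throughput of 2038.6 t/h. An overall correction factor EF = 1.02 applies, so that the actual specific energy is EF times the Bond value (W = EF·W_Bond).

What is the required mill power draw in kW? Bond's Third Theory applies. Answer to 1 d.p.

Bond: W = 10·Wi·(1/√P80 − 1/√F80)
W = 10·12.7·(1/√273 − 1/√19623) = 10·12.7·(0.053384) = 6.7798 kWh/t
Apply correction: 6.7798 × 1.02 = 6.9154 kWh/t
Mill draw = 6.9154 × 2038.6 = 14097.7 kW

P = 14097.7 kW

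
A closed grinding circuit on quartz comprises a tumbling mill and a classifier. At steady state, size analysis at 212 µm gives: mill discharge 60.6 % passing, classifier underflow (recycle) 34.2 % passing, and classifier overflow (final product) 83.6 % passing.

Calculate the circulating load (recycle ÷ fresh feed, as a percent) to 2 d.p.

Let r = R/F. Size balance at 212 µm:
(1+r)·d = r·u + o ⇒ r = (o−d)/(d−u)
r = (83.6 − 60.6)/(60.6 − 34.2) = 23.0/26.4 = 0.8712
CL = 100·r = 87.12 %

CL = 87.12 %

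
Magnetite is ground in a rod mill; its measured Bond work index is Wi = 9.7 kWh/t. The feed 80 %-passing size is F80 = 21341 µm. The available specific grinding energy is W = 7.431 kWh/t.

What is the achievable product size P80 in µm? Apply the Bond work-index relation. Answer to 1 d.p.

Bond: W = 10·Wi·(1/√P80 − 1/√F80)
1/√P80 = 1/√F80 + W/(10·Wi)
  = 7.4310/(10·9.7) + 1/√21341 = 0.076608 + 0.006845 = 0.083454
P80 = (1/0.083454)² = 11.9827² = 143.59 µm

P80 = 143.6 µm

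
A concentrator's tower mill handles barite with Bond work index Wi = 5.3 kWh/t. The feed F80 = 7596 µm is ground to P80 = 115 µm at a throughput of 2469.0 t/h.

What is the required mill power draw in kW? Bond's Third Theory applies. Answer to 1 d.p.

W = 10·Wi·(P80^(-½) − F80^(-½))
W = 10·5.3·(1/√115 − 1/√7596) = 10·5.3·(0.081777) = 4.3342 kWh/t
Power = W × throughput = 4.3342 kWh/t × 2469.0 t/h = 10701.1 kW

P = 10701.1 kW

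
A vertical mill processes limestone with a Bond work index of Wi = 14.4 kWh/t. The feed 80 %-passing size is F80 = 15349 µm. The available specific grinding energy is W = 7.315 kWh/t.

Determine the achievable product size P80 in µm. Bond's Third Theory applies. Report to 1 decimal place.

Bond:  W = 10 Wi (1/√P − 1/√F)
P80^(−½) = W/(10 Wi) + F80^(−½)
  = 7.3150/(10·14.4) + 1/√15349 = 0.050799 + 0.008072 = 0.058870
P80 = (1/0.058870)² = 16.9865² = 288.54 µm

P80 = 288.5 µm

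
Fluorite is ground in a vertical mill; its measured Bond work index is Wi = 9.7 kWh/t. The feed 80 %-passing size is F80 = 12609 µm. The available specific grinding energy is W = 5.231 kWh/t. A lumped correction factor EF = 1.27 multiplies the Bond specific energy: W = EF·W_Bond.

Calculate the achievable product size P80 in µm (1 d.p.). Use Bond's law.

Bond:  W = 10 Wi (1/√P − 1/√F)
W_Bond = W / EF = 5.231 / 1.27 = 4.1189 kWh/t
1/√P80 = 1/√F80 + W_Bond/(10·Wi)
  = 4.1189/(10·9.7) + 1/√12609 = 0.042463 + 0.008906 = 0.051368
P80 = (1/0.051368)² = 19.4672² = 378.97 µm

P80 = 379.0 µm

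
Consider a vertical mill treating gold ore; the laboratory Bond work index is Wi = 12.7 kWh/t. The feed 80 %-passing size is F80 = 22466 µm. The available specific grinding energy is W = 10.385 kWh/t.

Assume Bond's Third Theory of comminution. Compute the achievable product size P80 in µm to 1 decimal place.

W = 10 Wi (P80^-0.5 − F80^-0.5)
P80^(−½) = W/(10 Wi) + F80^(−½)
  = 10.3850/(10·12.7) + 1/√22466 = 0.081772 + 0.006672 = 0.088443
P80 = (1/0.088443)² = 11.3067² = 127.84 µm

P80 = 127.8 µm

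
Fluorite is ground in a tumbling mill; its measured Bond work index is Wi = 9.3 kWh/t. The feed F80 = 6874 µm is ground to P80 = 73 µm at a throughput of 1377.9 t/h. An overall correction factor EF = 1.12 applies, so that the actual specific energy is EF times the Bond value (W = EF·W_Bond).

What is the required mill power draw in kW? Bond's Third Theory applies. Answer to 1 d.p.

P = 15066.9 kW

W = 10 Wi (P80^-0.5 − F80^-0.5)
W = 10·9.3·(1/√73 − 1/√6874) = 10·9.3·(0.104980) = 9.7631 kWh/t
Corrected W = EF·W_Bond = 1.12·9.7631 = 10.9347 kWh/t
Power = W × throughput = 10.9347 kWh/t × 1377.9 t/h = 15066.9 kW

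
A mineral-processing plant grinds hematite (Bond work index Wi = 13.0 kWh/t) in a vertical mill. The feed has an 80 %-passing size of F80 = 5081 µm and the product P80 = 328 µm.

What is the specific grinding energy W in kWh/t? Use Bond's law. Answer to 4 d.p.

W = 10·Wi·(P80^(-½) − F80^(-½))
1/√328 = 0.055216;  1/√5081 = 0.014029
W = 10·13.0·(0.055216 − 0.014029) = 5.3543 kWh/t

W = 5.3543 kWh/t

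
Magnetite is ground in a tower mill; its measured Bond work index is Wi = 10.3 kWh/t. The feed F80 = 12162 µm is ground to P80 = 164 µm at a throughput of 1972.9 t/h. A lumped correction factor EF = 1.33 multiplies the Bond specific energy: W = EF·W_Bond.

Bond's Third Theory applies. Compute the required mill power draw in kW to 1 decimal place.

P = 18653.6 kW

W = 10·Wi·(P80^(-½) − F80^(-½))
W = 10·10.3·(1/√164 − 1/√12162) = 10·10.3·(0.069019) = 7.1090 kWh/t
W_actual = 1.33 × 7.1090 = 9.4549 kWh/t
Power = W × throughput = 9.4549 kWh/t × 1972.9 t/h = 18653.6 kW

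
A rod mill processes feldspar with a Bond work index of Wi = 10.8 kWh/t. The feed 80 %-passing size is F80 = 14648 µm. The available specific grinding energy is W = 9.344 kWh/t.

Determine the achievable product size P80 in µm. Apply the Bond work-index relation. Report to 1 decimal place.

W = 10·Wi·(P80^(-½) − F80^(-½))
P80^(−½) = W/(10 Wi) + F80^(−½)
  = 9.3440/(10·10.8) + 1/√14648 = 0.086519 + 0.008262 = 0.094781
P80 = (1/0.094781)² = 10.5506² = 111.32 µm

P80 = 111.3 µm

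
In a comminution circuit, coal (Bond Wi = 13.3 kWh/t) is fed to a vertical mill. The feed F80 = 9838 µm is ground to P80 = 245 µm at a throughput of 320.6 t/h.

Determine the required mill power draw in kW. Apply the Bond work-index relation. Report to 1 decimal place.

P = 2294.3 kW

W = 10·Wi·(P80^(-½) − F80^(-½))
W = 10·13.3·(1/√245 − 1/√9838) = 10·13.3·(0.053806) = 7.1562 kWh/t
P = W·T = 7.1562·320.6 = 2294.3 kW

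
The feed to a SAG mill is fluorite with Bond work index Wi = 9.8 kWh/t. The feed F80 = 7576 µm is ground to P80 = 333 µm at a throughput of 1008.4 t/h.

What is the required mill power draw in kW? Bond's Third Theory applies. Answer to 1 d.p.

P = 4280.1 kW

W = 10 Wi / √P80 − 10 Wi / √F80
W = 10·9.8·(1/√333 − 1/√7576) = 10·9.8·(0.043311) = 4.2445 kWh/t
Power = W × throughput = 4.2445 kWh/t × 1008.4 t/h = 4280.1 kW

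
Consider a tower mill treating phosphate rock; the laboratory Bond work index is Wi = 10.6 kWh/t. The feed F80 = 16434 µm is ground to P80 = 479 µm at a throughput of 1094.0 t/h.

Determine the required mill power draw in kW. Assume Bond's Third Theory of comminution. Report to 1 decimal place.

P = 4393.9 kW

W = 10 Wi / √P80 − 10 Wi / √F80
W = 10·10.6·(1/√479 − 1/√16434) = 10·10.6·(0.037891) = 4.0164 kWh/t
P_mill = W·ṁ = 4.0164·1094.0 = 4393.9 kW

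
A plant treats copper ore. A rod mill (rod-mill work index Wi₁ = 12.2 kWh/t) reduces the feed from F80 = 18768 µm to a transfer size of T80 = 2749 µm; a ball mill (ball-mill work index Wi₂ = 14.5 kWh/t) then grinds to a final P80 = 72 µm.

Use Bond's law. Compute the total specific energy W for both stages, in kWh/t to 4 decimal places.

W = 10 Wi / √P80 − 10 Wi / √F80
Stage 1 (18768→2749 µm, Wi₁=12.2): W₁ = 10·12.2·(0.019073 − 0.007299) = 1.4363 kWh/t
Stage 2 (2749→72 µm, Wi₂=14.5): W₂ = 10·14.5·(0.117851 − 0.019073) = 14.3229 kWh/t
W = W₁ + W₂ = 1.4363 + 14.3229 = 15.7592 kWh/t

W = 15.7592 kWh/t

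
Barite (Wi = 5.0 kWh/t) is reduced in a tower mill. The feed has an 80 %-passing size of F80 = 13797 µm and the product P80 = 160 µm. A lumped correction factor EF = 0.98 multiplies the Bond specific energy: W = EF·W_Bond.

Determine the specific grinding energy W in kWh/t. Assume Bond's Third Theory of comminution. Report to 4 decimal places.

W = 3.4566 kWh/t

W_Bond = 10·Wi·(1/√P₈₀ − 1/√F₈₀)
1/√160 = 0.079057;  1/√13797 = 0.008513
W = 10·5.0·(0.079057 − 0.008513) = 3.5272 kWh/t
Corrected W = EF·W_Bond = 0.98·3.5272 = 3.4566 kWh/t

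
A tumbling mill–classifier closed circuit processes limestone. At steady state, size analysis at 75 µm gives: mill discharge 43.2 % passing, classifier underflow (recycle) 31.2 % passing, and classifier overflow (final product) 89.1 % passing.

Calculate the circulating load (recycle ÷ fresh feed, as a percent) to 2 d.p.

CL = 382.50 %

Classifier node, passing 75 µm:
(1+r)·d = r·u + o ⇒ r = (o−d)/(d−u)
r = (89.1 − 43.2)/(43.2 − 31.2) = 45.9/12.0 = 3.8250
CL = 100·r = 382.50 %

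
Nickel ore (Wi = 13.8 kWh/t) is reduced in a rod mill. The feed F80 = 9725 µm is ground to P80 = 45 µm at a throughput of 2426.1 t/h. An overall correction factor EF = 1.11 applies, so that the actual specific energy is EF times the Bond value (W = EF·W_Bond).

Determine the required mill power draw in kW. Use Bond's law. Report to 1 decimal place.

W = 10 Wi (P80^-0.5 − F80^-0.5)
W = 10·13.8·(1/√45 − 1/√9725) = 10·13.8·(0.138931) = 19.1724 kWh/t
Corrected W = EF·W_Bond = 1.11·19.1724 = 21.2814 kWh/t
P_mill = W·ṁ = 21.2814·2426.1 = 51630.9 kW

P = 51630.9 kW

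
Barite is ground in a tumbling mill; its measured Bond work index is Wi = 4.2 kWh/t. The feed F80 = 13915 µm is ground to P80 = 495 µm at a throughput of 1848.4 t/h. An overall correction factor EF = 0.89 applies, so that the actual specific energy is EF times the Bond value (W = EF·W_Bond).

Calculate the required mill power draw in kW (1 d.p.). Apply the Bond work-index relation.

P = 2519.8 kW

W = 10·Wi·[P80^(−½) − F80^(−½)]
W = 10·4.2·(1/√495 − 1/√13915) = 10·4.2·(0.036469) = 1.5317 kWh/t
With EF = 0.89: W = 1.5317·0.89 = 1.3632 kWh/t
P_mill = W·ṁ = 1.3632·1848.4 = 2519.8 kW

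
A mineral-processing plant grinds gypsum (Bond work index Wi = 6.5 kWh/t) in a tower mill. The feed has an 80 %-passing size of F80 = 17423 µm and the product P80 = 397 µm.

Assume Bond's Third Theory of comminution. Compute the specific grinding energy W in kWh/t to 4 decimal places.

W = 2.7698 kWh/t

W = 10 Wi / √P80 − 10 Wi / √F80
1/√397 = 0.050189;  1/√17423 = 0.007576
W = 10·6.5·(0.050189 − 0.007576) = 2.7698 kWh/t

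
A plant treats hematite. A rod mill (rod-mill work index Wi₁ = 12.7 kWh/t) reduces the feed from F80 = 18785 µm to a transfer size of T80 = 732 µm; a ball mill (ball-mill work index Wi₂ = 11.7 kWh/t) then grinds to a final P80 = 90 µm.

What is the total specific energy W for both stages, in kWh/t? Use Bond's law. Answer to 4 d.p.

W = 11.7759 kWh/t

W_Bond = 10·Wi·(1/√P₈₀ − 1/√F₈₀)
Stage 1 (18785→732 µm, Wi₁=12.7): W₁ = 10·12.7·(0.036961 − 0.007296) = 3.7674 kWh/t
Stage 2 (732→90 µm, Wi₂=11.7): W₂ = 10·11.7·(0.105409 − 0.036961) = 8.0084 kWh/t
W = W₁ + W₂ = 3.7674 + 8.0084 = 11.7759 kWh/t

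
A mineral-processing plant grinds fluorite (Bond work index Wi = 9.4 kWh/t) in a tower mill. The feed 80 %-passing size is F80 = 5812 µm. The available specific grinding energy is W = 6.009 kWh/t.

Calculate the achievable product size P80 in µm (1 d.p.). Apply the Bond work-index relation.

P80 = 168.5 µm

W_Bond = 10·Wi·(1/√P₈₀ − 1/√F₈₀)
P80^-0.5 = F80^-0.5 + W/(10 Wi)
  = 6.0090/(10·9.4) + 1/√5812 = 0.063926 + 0.013117 = 0.077043
P80 = (1/0.077043)² = 12.9798² = 168.48 µm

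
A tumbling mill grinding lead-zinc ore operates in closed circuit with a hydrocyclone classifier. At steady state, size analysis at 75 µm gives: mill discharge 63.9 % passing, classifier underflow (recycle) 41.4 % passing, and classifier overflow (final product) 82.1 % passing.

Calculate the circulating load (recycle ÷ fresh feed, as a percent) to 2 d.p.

Two-product formula at 75 µm:
d + r·d = r·u + o → r(d−u) = o−d
r = (82.1 − 63.9)/(63.9 − 41.4) = 18.2/22.5 = 0.8089
CL = 100·r = 80.89 %

CL = 80.89 %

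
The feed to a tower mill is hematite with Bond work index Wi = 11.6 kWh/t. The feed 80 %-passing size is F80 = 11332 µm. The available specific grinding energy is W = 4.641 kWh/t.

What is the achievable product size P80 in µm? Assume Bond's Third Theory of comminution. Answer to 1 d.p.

W = 10 Wi / √P80 − 10 Wi / √F80
P80^-0.5 = F80^-0.5 + W/(10 Wi)
  = 4.6410/(10·11.6) + 1/√11332 = 0.040009 + 0.009394 = 0.049403
P80 = (1/0.049403)² = 20.2419² = 409.73 µm

P80 = 409.7 µm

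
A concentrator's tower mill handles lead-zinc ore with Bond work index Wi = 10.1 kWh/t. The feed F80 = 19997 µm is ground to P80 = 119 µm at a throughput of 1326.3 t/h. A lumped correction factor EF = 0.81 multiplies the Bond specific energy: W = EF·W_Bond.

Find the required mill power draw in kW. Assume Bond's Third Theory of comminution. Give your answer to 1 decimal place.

P = 9179.3 kW

W = 10 Wi (1/√P80 − 1/√F80)  [Bond]
W = 10·10.1·(1/√119 − 1/√19997) = 10·10.1·(0.084598) = 8.5444 kWh/t
Apply correction: 8.5444 × 0.81 = 6.9210 kWh/t
Mill draw = 6.9210 × 1326.3 = 9179.3 kW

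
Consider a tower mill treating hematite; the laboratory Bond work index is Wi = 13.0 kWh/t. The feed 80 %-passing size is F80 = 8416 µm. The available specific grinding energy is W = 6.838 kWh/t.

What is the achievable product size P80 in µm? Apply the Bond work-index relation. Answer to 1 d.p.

P80 = 248.0 µm

W_Bond = 10·Wi·(1/√P₈₀ − 1/√F₈₀)
⇒ 1/√P80 = W/(10·Wi) + 1/√F80
  = 6.8380/(10·13.0) + 1/√8416 = 0.052600 + 0.010901 = 0.063501
P80 = (1/0.063501)² = 15.7479² = 248.00 µm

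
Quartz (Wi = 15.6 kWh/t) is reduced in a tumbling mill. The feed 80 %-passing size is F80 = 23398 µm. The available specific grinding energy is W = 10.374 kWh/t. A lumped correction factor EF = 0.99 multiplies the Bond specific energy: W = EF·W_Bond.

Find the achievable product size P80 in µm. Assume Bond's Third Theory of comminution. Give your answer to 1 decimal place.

Bond:  W = 10 Wi (1/√P − 1/√F)
W_Bond = W / EF = 10.374 / 0.99 = 10.4788 kWh/t
P80^-0.5 = F80^-0.5 + W_Bond/(10 Wi)
  = 10.4788/(10·15.6) + 1/√23398 = 0.067172 + 0.006537 = 0.073709
P80 = (1/0.073709)² = 13.5668² = 184.06 µm

P80 = 184.1 µm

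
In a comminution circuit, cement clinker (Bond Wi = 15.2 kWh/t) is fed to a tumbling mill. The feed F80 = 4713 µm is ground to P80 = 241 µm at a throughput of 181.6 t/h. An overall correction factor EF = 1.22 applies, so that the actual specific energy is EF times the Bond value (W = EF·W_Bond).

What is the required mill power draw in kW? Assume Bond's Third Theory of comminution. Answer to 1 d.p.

Bond: W = 10·Wi·(1/√P80 − 1/√F80)
W = 10·15.2·(1/√241 − 1/√4713) = 10·15.2·(0.049849) = 7.5771 kWh/t
W_actual = 1.22 × 7.5771 = 9.2441 kWh/t
P_mill = W·ṁ = 9.2441·181.6 = 1678.7 kW

P = 1678.7 kW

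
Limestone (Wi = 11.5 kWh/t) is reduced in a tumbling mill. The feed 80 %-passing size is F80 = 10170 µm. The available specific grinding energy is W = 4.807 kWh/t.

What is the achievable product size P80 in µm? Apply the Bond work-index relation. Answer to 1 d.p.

P80 = 373.9 µm

Bond:  W = 10 Wi (1/√P − 1/√F)
⇒ 1/√P80 = W/(10 Wi) + 1/√F80
  = 4.8070/(10·11.5) + 1/√10170 = 0.041800 + 0.009916 = 0.051716
P80 = (1/0.051716)² = 19.3363² = 373.89 µm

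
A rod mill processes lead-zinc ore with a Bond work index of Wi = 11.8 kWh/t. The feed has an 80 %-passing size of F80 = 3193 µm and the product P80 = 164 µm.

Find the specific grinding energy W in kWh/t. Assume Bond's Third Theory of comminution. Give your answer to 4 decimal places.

W = 7.1260 kWh/t

W = 10·Wi·(P80^(-½) − F80^(-½))
1/√164 = 0.078087;  1/√3193 = 0.017697
W = 10·11.8·(0.078087 − 0.017697) = 7.1260 kWh/t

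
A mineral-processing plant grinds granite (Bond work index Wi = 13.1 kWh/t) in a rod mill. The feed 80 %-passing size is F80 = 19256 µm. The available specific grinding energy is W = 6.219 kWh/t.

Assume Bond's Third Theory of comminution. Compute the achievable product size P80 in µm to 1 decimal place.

W_Bond = 10·Wi·(1/√P₈₀ − 1/√F₈₀)
P80^-0.5 = F80^-0.5 + W/(10 Wi)
  = 6.2190/(10·13.1) + 1/√19256 = 0.047473 + 0.007206 = 0.054680
P80 = (1/0.054680)² = 18.2883² = 334.46 µm

P80 = 334.5 µm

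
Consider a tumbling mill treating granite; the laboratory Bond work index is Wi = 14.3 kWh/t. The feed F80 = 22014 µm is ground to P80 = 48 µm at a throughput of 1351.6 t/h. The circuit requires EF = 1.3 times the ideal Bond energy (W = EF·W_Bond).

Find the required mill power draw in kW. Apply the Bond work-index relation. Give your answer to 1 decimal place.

P = 34573.1 kW

W = 10·Wi·[P80^(−½) − F80^(−½)]
W = 10·14.3·(1/√48 − 1/√22014) = 10·14.3·(0.137598) = 19.6765 kWh/t
Apply correction: 19.6765 × 1.3 = 25.5794 kWh/t
P_mill = W·ṁ = 25.5794·1351.6 = 34573.1 kW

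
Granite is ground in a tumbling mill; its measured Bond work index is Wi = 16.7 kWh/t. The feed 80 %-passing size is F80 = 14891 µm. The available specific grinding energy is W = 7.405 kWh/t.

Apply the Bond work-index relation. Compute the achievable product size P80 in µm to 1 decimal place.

P80 = 362.3 µm

Bond:  W = 10 Wi (1/√P − 1/√F)
P80^-0.5 = F80^-0.5 + W/(10 Wi)
  = 7.4050/(10·16.7) + 1/√14891 = 0.044341 + 0.008195 = 0.052536
P80 = (1/0.052536)² = 19.0345² = 362.31 µm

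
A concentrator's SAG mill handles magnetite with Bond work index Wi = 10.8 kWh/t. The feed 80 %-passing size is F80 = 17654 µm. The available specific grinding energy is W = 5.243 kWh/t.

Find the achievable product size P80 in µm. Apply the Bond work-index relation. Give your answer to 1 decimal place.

P80 = 318.1 µm

Bond:  W = 10 Wi (1/√P − 1/√F)
P80^(−½) = W/(10 Wi) + F80^(−½)
  = 5.2430/(10·10.8) + 1/√17654 = 0.048546 + 0.007526 = 0.056073
P80 = (1/0.056073)² = 17.8340² = 318.05 µm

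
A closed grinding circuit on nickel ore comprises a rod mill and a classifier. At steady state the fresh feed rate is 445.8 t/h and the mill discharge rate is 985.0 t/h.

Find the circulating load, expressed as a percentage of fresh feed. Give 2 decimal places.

CL = 120.95 %

Mill node: discharge = fresh + recycle.
R = M − F = 985.0 − 445.8 = 539.2 t/h
CL = 100·R/F = 100·539.2/445.8 = 120.95 %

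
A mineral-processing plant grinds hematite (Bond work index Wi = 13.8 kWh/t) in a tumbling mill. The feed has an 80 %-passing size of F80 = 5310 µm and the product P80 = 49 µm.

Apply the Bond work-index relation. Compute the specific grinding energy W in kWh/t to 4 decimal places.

W = 17.8205 kWh/t

W = 10 Wi / √P80 − 10 Wi / √F80
1/√49 = 0.142857;  1/√5310 = 0.013723
W = 10·13.8·(0.142857 − 0.013723) = 17.8205 kWh/t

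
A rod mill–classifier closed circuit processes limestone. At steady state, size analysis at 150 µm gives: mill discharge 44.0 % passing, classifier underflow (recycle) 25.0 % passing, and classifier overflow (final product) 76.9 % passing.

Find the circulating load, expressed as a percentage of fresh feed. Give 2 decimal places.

CL = 173.16 %

Two-product formula at 150 µm:
d + r·d = r·u + o → r(d−u) = o−d
r = (76.9 − 44.0)/(44.0 − 25.0) = 32.9/19.0 = 1.7316
CL = 100·r = 173.16 %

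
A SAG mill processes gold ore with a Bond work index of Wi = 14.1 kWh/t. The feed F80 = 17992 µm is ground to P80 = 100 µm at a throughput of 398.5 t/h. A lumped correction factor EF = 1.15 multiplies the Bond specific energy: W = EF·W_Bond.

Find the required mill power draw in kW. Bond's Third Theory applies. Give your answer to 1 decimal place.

P = 5979.9 kW

W_Bond = 10·Wi·(1/√P₈₀ − 1/√F₈₀)
W = 10·14.1·(1/√100 − 1/√17992) = 10·14.1·(0.092545) = 13.0488 kWh/t
Corrected W = EF·W_Bond = 1.15·13.0488 = 15.0061 kWh/t
Power = W × throughput = 15.0061 kWh/t × 398.5 t/h = 5979.9 kW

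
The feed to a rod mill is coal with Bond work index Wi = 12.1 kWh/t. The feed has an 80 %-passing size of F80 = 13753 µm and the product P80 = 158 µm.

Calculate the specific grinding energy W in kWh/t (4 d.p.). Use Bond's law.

W = 8.5945 kWh/t

W = 10 Wi / √P80 − 10 Wi / √F80
1/√158 = 0.079556;  1/√13753 = 0.008527
W = 10·12.1·(0.079556 − 0.008527) = 8.5945 kWh/t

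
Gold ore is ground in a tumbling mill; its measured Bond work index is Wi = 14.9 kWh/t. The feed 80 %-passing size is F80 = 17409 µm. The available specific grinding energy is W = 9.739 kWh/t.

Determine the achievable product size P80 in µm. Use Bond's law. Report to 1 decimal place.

W = 10 Wi (1/√P80 − 1/√F80)  [Bond]
1/√P80 = 1/√F80 + W/(10·Wi)
  = 9.7390/(10·14.9) + 1/√17409 = 0.065362 + 0.007579 = 0.072941
P80 = (1/0.072941)² = 13.7096² = 187.95 µm

P80 = 188.0 µm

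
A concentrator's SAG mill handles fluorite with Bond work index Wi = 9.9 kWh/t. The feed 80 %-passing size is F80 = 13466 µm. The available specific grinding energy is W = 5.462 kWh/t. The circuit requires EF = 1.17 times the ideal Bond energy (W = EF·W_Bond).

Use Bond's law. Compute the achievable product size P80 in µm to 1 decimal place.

W = 10 Wi (P80^-0.5 − F80^-0.5)
W_Bond = W / EF = 5.462 / 1.17 = 4.6684 kWh/t
1/√P80 = 1/√F80 + W_Bond/(10·Wi)
  = 4.6684/(10·9.9) + 1/√13466 = 0.047155 + 0.008617 = 0.055773
P80 = (1/0.055773)² = 17.9299² = 321.48 µm

P80 = 321.5 µm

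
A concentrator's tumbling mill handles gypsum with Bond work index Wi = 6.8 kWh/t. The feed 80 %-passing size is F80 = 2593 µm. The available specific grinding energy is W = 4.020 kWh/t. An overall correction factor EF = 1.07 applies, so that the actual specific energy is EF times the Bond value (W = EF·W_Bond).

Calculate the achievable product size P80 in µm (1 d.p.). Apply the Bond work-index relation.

P80 = 178.3 µm

W = 10·Wi·[P80^(−½) − F80^(−½)]
W_Bond = W / EF = 4.020 / 1.07 = 3.7570 kWh/t
P80^-0.5 = F80^-0.5 + W_Bond/(10 Wi)
  = 3.7570/(10·6.8) + 1/√2593 = 0.055250 + 0.019638 = 0.074888
P80 = (1/0.074888)² = 13.3532² = 178.31 µm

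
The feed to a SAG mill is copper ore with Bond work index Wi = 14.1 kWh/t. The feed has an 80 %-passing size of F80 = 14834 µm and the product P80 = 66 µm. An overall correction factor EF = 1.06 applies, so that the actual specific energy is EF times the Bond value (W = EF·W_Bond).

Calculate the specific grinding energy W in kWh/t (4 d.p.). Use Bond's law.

Bond:  W = 10 Wi (1/√P − 1/√F)
1/√66 = 0.123091;  1/√14834 = 0.008211
W = 10·14.1·(0.123091 − 0.008211) = 16.1982 kWh/t
W_actual = 1.06 × 16.1982 = 17.1701 kWh/t

W = 17.1701 kWh/t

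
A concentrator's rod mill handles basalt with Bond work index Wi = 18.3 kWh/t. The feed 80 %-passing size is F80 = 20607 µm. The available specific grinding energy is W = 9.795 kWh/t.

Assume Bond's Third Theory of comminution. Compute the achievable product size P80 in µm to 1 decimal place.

P80 = 273.3 µm

W_Bond = 10·Wi·(1/√P₈₀ − 1/√F₈₀)
P80^(−½) = W/(10 Wi) + F80^(−½)
  = 9.7950/(10·18.3) + 1/√20607 = 0.053525 + 0.006966 = 0.060491
P80 = (1/0.060491)² = 16.5315² = 273.29 µm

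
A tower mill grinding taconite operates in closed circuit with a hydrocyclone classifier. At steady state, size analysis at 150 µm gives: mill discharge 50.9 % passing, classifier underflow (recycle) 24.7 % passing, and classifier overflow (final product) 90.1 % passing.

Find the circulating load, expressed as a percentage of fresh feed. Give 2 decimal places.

CL = 149.62 %

Mass balance on the −150 µm fraction:
Fd + Rd = Ru + Fo ⇒ R/F = (o−d)/(d−u)
r = (90.1 − 50.9)/(50.9 − 24.7) = 39.2/26.2 = 1.4962
CL = 100·r = 149.62 %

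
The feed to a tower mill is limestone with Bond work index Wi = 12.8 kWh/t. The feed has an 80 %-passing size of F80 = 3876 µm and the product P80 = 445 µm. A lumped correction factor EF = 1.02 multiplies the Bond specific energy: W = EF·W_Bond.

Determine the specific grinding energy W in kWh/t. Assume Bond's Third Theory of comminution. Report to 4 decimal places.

W = 4.0920 kWh/t

W = 10 Wi / √P80 − 10 Wi / √F80
1/√445 = 0.047405;  1/√3876 = 0.016062
W = 10·12.8·(0.047405 − 0.016062) = 4.0118 kWh/t
Corrected W = EF·W_Bond = 1.02·4.0118 = 4.0920 kWh/t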